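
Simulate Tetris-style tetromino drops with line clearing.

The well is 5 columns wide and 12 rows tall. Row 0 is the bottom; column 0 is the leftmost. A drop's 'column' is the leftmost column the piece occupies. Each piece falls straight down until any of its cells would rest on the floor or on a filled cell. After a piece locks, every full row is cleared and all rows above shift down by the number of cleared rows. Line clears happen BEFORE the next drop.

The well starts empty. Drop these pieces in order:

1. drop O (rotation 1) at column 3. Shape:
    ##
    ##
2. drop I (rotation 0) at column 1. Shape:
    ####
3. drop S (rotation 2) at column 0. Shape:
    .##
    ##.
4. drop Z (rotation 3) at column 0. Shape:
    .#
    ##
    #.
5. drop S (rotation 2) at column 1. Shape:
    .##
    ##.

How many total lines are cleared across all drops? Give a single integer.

Drop 1: O rot1 at col 3 lands with bottom-row=0; cleared 0 line(s) (total 0); column heights now [0 0 0 2 2], max=2
Drop 2: I rot0 at col 1 lands with bottom-row=2; cleared 0 line(s) (total 0); column heights now [0 3 3 3 3], max=3
Drop 3: S rot2 at col 0 lands with bottom-row=3; cleared 0 line(s) (total 0); column heights now [4 5 5 3 3], max=5
Drop 4: Z rot3 at col 0 lands with bottom-row=4; cleared 0 line(s) (total 0); column heights now [6 7 5 3 3], max=7
Drop 5: S rot2 at col 1 lands with bottom-row=7; cleared 0 line(s) (total 0); column heights now [6 8 9 9 3], max=9

Answer: 0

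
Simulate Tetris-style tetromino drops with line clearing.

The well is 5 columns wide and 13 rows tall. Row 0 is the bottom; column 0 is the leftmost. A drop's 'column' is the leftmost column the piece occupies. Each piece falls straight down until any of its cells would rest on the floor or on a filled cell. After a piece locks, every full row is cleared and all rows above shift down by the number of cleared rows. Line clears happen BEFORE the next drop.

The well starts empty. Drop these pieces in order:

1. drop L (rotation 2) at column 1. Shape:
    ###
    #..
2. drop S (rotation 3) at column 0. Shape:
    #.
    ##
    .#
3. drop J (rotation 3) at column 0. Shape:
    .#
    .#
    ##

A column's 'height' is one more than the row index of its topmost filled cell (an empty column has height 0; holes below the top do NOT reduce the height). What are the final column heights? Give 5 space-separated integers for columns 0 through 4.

Drop 1: L rot2 at col 1 lands with bottom-row=0; cleared 0 line(s) (total 0); column heights now [0 2 2 2 0], max=2
Drop 2: S rot3 at col 0 lands with bottom-row=2; cleared 0 line(s) (total 0); column heights now [5 4 2 2 0], max=5
Drop 3: J rot3 at col 0 lands with bottom-row=5; cleared 0 line(s) (total 0); column heights now [6 8 2 2 0], max=8

Answer: 6 8 2 2 0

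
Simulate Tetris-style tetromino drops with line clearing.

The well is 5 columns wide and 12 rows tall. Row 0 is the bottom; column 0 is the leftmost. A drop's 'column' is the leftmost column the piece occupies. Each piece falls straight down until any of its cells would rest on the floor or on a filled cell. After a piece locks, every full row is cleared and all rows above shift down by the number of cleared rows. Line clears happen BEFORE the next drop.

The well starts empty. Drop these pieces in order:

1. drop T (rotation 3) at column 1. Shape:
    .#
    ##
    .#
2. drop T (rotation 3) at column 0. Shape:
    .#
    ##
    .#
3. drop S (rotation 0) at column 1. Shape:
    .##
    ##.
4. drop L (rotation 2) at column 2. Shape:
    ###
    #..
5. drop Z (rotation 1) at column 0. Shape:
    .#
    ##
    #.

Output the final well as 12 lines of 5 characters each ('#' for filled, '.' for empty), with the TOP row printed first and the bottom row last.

Drop 1: T rot3 at col 1 lands with bottom-row=0; cleared 0 line(s) (total 0); column heights now [0 2 3 0 0], max=3
Drop 2: T rot3 at col 0 lands with bottom-row=2; cleared 0 line(s) (total 0); column heights now [4 5 3 0 0], max=5
Drop 3: S rot0 at col 1 lands with bottom-row=5; cleared 0 line(s) (total 0); column heights now [4 6 7 7 0], max=7
Drop 4: L rot2 at col 2 lands with bottom-row=7; cleared 0 line(s) (total 0); column heights now [4 6 9 9 9], max=9
Drop 5: Z rot1 at col 0 lands with bottom-row=5; cleared 0 line(s) (total 0); column heights now [7 8 9 9 9], max=9

Answer: .....
.....
.....
..###
.##..
####.
###..
.#...
##...
.##..
.##..
..#..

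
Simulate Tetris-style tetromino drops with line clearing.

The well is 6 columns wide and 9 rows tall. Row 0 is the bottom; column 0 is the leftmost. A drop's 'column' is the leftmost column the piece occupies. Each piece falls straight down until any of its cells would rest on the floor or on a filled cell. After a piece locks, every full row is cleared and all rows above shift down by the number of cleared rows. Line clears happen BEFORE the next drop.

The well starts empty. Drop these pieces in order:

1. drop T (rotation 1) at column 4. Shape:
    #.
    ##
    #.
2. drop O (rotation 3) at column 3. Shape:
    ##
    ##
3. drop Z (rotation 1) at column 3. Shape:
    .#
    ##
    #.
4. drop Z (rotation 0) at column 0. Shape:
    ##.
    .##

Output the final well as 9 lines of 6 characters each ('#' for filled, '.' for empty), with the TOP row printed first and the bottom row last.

Answer: ......
....#.
...##.
...#..
...##.
...##.
....#.
##..##
.##.#.

Derivation:
Drop 1: T rot1 at col 4 lands with bottom-row=0; cleared 0 line(s) (total 0); column heights now [0 0 0 0 3 2], max=3
Drop 2: O rot3 at col 3 lands with bottom-row=3; cleared 0 line(s) (total 0); column heights now [0 0 0 5 5 2], max=5
Drop 3: Z rot1 at col 3 lands with bottom-row=5; cleared 0 line(s) (total 0); column heights now [0 0 0 7 8 2], max=8
Drop 4: Z rot0 at col 0 lands with bottom-row=0; cleared 0 line(s) (total 0); column heights now [2 2 1 7 8 2], max=8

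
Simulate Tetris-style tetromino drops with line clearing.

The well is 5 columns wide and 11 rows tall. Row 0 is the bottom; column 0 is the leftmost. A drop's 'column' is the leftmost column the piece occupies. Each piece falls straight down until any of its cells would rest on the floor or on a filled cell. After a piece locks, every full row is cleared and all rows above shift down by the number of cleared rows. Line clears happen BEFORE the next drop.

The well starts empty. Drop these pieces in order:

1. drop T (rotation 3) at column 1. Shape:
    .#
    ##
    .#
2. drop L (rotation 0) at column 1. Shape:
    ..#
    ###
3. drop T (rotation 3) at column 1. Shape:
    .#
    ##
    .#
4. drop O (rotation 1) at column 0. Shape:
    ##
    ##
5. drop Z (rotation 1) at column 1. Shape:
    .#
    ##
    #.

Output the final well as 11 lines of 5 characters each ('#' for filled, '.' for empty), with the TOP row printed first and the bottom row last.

Drop 1: T rot3 at col 1 lands with bottom-row=0; cleared 0 line(s) (total 0); column heights now [0 2 3 0 0], max=3
Drop 2: L rot0 at col 1 lands with bottom-row=3; cleared 0 line(s) (total 0); column heights now [0 4 4 5 0], max=5
Drop 3: T rot3 at col 1 lands with bottom-row=4; cleared 0 line(s) (total 0); column heights now [0 6 7 5 0], max=7
Drop 4: O rot1 at col 0 lands with bottom-row=6; cleared 0 line(s) (total 0); column heights now [8 8 7 5 0], max=8
Drop 5: Z rot1 at col 1 lands with bottom-row=8; cleared 0 line(s) (total 0); column heights now [8 10 11 5 0], max=11

Answer: ..#..
.##..
.#...
##...
###..
.##..
..##.
.###.
..#..
.##..
..#..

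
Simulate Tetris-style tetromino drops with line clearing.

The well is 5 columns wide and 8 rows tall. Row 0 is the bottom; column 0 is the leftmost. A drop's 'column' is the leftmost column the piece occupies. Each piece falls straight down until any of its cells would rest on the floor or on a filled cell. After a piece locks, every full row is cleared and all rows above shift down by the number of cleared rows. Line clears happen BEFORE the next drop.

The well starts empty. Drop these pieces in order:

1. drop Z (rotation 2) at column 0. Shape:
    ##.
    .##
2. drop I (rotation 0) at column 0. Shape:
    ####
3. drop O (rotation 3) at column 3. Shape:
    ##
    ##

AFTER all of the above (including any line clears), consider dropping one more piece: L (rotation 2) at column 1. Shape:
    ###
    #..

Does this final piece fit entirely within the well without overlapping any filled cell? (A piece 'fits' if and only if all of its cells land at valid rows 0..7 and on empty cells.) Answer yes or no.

Answer: yes

Derivation:
Drop 1: Z rot2 at col 0 lands with bottom-row=0; cleared 0 line(s) (total 0); column heights now [2 2 1 0 0], max=2
Drop 2: I rot0 at col 0 lands with bottom-row=2; cleared 0 line(s) (total 0); column heights now [3 3 3 3 0], max=3
Drop 3: O rot3 at col 3 lands with bottom-row=3; cleared 0 line(s) (total 0); column heights now [3 3 3 5 5], max=5
Test piece L rot2 at col 1 (width 3): heights before test = [3 3 3 5 5]; fits = True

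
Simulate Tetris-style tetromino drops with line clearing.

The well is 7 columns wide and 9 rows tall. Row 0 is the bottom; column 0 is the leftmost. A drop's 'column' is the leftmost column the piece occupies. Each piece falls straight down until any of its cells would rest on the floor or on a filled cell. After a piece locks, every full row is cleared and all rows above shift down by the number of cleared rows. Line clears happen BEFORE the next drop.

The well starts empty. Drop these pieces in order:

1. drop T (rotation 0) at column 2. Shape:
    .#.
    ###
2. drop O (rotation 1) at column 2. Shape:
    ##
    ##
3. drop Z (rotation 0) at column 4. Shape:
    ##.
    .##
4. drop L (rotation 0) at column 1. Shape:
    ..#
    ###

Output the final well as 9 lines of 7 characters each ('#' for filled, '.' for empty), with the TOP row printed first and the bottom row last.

Drop 1: T rot0 at col 2 lands with bottom-row=0; cleared 0 line(s) (total 0); column heights now [0 0 1 2 1 0 0], max=2
Drop 2: O rot1 at col 2 lands with bottom-row=2; cleared 0 line(s) (total 0); column heights now [0 0 4 4 1 0 0], max=4
Drop 3: Z rot0 at col 4 lands with bottom-row=0; cleared 0 line(s) (total 0); column heights now [0 0 4 4 2 2 1], max=4
Drop 4: L rot0 at col 1 lands with bottom-row=4; cleared 0 line(s) (total 0); column heights now [0 5 5 6 2 2 1], max=6

Answer: .......
.......
.......
...#...
.###...
..##...
..##...
...###.
..#####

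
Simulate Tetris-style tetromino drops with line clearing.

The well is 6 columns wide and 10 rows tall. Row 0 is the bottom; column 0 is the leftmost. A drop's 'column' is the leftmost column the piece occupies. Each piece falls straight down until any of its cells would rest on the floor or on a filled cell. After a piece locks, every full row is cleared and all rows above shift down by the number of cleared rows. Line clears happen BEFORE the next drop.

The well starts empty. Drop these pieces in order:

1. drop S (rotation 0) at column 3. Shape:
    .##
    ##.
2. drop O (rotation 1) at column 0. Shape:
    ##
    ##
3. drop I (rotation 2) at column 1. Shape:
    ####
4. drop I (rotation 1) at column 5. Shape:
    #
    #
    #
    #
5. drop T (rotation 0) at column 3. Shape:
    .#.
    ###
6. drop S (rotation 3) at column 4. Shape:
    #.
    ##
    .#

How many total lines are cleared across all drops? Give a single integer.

Answer: 0

Derivation:
Drop 1: S rot0 at col 3 lands with bottom-row=0; cleared 0 line(s) (total 0); column heights now [0 0 0 1 2 2], max=2
Drop 2: O rot1 at col 0 lands with bottom-row=0; cleared 0 line(s) (total 0); column heights now [2 2 0 1 2 2], max=2
Drop 3: I rot2 at col 1 lands with bottom-row=2; cleared 0 line(s) (total 0); column heights now [2 3 3 3 3 2], max=3
Drop 4: I rot1 at col 5 lands with bottom-row=2; cleared 0 line(s) (total 0); column heights now [2 3 3 3 3 6], max=6
Drop 5: T rot0 at col 3 lands with bottom-row=6; cleared 0 line(s) (total 0); column heights now [2 3 3 7 8 7], max=8
Drop 6: S rot3 at col 4 lands with bottom-row=7; cleared 0 line(s) (total 0); column heights now [2 3 3 7 10 9], max=10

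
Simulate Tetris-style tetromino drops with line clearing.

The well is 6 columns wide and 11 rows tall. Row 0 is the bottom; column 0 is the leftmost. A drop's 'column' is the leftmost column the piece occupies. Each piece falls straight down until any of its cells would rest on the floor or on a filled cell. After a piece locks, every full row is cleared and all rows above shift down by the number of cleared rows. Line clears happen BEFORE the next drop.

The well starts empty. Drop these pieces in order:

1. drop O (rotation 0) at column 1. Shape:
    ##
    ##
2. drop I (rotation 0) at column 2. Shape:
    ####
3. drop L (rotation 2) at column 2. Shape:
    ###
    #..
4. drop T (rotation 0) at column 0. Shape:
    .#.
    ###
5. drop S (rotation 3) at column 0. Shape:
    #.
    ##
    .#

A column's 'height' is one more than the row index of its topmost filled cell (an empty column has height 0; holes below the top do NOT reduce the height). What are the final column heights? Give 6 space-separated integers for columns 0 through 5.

Answer: 10 9 6 5 5 3

Derivation:
Drop 1: O rot0 at col 1 lands with bottom-row=0; cleared 0 line(s) (total 0); column heights now [0 2 2 0 0 0], max=2
Drop 2: I rot0 at col 2 lands with bottom-row=2; cleared 0 line(s) (total 0); column heights now [0 2 3 3 3 3], max=3
Drop 3: L rot2 at col 2 lands with bottom-row=3; cleared 0 line(s) (total 0); column heights now [0 2 5 5 5 3], max=5
Drop 4: T rot0 at col 0 lands with bottom-row=5; cleared 0 line(s) (total 0); column heights now [6 7 6 5 5 3], max=7
Drop 5: S rot3 at col 0 lands with bottom-row=7; cleared 0 line(s) (total 0); column heights now [10 9 6 5 5 3], max=10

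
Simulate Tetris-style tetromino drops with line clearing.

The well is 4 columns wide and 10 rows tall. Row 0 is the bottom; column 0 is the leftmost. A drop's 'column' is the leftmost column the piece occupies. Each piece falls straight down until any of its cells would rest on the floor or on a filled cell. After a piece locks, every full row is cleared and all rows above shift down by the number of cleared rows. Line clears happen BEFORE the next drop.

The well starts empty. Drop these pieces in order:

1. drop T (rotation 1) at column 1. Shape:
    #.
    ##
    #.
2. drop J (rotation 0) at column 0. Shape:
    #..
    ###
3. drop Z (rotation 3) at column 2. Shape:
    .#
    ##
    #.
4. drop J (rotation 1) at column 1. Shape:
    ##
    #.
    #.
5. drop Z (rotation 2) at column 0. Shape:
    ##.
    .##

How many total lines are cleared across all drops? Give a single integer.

Drop 1: T rot1 at col 1 lands with bottom-row=0; cleared 0 line(s) (total 0); column heights now [0 3 2 0], max=3
Drop 2: J rot0 at col 0 lands with bottom-row=3; cleared 0 line(s) (total 0); column heights now [5 4 4 0], max=5
Drop 3: Z rot3 at col 2 lands with bottom-row=4; cleared 0 line(s) (total 0); column heights now [5 4 6 7], max=7
Drop 4: J rot1 at col 1 lands with bottom-row=4; cleared 0 line(s) (total 0); column heights now [5 7 7 7], max=7
Drop 5: Z rot2 at col 0 lands with bottom-row=7; cleared 0 line(s) (total 0); column heights now [9 9 8 7], max=9

Answer: 0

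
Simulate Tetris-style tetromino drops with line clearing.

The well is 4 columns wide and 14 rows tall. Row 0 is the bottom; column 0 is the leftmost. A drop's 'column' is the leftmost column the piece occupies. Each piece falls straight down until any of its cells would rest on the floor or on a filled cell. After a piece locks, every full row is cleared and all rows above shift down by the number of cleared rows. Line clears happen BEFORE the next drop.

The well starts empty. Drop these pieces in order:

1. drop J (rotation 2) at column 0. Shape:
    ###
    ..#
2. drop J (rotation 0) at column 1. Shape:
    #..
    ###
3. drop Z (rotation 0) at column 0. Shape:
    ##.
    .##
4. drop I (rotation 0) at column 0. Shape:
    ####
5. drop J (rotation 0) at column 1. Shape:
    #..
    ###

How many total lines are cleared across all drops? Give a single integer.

Drop 1: J rot2 at col 0 lands with bottom-row=0; cleared 0 line(s) (total 0); column heights now [2 2 2 0], max=2
Drop 2: J rot0 at col 1 lands with bottom-row=2; cleared 0 line(s) (total 0); column heights now [2 4 3 3], max=4
Drop 3: Z rot0 at col 0 lands with bottom-row=4; cleared 0 line(s) (total 0); column heights now [6 6 5 3], max=6
Drop 4: I rot0 at col 0 lands with bottom-row=6; cleared 1 line(s) (total 1); column heights now [6 6 5 3], max=6
Drop 5: J rot0 at col 1 lands with bottom-row=6; cleared 0 line(s) (total 1); column heights now [6 8 7 7], max=8

Answer: 1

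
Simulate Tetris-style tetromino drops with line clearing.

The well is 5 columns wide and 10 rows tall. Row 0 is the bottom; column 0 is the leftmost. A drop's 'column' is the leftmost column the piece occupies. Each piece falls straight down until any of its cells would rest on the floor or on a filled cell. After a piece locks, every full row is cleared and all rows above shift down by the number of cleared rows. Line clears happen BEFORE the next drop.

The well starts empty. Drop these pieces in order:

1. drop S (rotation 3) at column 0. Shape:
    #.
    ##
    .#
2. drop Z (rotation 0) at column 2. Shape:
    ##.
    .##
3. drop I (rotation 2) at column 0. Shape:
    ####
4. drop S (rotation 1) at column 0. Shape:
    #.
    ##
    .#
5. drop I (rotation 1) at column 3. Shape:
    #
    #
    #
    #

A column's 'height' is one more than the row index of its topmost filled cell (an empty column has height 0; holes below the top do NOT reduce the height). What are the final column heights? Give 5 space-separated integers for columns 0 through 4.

Drop 1: S rot3 at col 0 lands with bottom-row=0; cleared 0 line(s) (total 0); column heights now [3 2 0 0 0], max=3
Drop 2: Z rot0 at col 2 lands with bottom-row=0; cleared 0 line(s) (total 0); column heights now [3 2 2 2 1], max=3
Drop 3: I rot2 at col 0 lands with bottom-row=3; cleared 0 line(s) (total 0); column heights now [4 4 4 4 1], max=4
Drop 4: S rot1 at col 0 lands with bottom-row=4; cleared 0 line(s) (total 0); column heights now [7 6 4 4 1], max=7
Drop 5: I rot1 at col 3 lands with bottom-row=4; cleared 0 line(s) (total 0); column heights now [7 6 4 8 1], max=8

Answer: 7 6 4 8 1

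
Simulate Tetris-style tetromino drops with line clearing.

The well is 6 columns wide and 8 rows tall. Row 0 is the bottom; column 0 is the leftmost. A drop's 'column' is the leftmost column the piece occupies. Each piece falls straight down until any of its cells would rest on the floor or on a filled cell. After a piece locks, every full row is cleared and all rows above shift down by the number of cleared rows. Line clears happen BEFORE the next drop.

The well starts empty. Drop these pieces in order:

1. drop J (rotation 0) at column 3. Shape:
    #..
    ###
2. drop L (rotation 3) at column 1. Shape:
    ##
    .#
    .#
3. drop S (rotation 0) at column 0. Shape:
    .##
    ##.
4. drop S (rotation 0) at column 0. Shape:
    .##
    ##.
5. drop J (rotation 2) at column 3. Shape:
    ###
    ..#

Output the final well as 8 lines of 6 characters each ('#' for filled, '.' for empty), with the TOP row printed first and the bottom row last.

Drop 1: J rot0 at col 3 lands with bottom-row=0; cleared 0 line(s) (total 0); column heights now [0 0 0 2 1 1], max=2
Drop 2: L rot3 at col 1 lands with bottom-row=0; cleared 0 line(s) (total 0); column heights now [0 3 3 2 1 1], max=3
Drop 3: S rot0 at col 0 lands with bottom-row=3; cleared 0 line(s) (total 0); column heights now [4 5 5 2 1 1], max=5
Drop 4: S rot0 at col 0 lands with bottom-row=5; cleared 0 line(s) (total 0); column heights now [6 7 7 2 1 1], max=7
Drop 5: J rot2 at col 3 lands with bottom-row=1; cleared 0 line(s) (total 0); column heights now [6 7 7 3 3 3], max=7

Answer: ......
.##...
##....
.##...
##....
.#####
..##.#
..####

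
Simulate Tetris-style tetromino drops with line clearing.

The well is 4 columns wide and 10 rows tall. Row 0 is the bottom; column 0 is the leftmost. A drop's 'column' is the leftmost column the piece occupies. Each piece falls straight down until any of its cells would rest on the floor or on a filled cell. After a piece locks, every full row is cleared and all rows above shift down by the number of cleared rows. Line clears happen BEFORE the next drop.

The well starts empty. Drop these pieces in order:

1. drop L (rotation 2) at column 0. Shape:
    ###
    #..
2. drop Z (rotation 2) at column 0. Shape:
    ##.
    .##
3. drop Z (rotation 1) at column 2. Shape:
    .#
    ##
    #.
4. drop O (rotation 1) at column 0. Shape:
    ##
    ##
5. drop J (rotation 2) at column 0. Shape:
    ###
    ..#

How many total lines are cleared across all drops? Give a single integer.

Answer: 2

Derivation:
Drop 1: L rot2 at col 0 lands with bottom-row=0; cleared 0 line(s) (total 0); column heights now [2 2 2 0], max=2
Drop 2: Z rot2 at col 0 lands with bottom-row=2; cleared 0 line(s) (total 0); column heights now [4 4 3 0], max=4
Drop 3: Z rot1 at col 2 lands with bottom-row=3; cleared 0 line(s) (total 0); column heights now [4 4 5 6], max=6
Drop 4: O rot1 at col 0 lands with bottom-row=4; cleared 1 line(s) (total 1); column heights now [5 5 4 5], max=5
Drop 5: J rot2 at col 0 lands with bottom-row=4; cleared 1 line(s) (total 2); column heights now [5 5 5 0], max=5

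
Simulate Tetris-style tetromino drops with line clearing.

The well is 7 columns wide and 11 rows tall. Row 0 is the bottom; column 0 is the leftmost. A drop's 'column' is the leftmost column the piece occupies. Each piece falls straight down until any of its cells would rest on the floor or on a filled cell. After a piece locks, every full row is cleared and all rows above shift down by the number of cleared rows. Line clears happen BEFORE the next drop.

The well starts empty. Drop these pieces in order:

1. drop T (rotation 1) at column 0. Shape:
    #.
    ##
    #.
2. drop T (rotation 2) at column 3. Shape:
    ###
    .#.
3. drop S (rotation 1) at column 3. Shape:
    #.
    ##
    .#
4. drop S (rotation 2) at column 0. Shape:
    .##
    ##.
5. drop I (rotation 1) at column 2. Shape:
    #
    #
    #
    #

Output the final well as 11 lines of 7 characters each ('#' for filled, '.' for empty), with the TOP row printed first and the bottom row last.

Answer: .......
.......
..#....
..#....
..#....
..#....
.###...
##.##..
#...#..
##.###.
#...#..

Derivation:
Drop 1: T rot1 at col 0 lands with bottom-row=0; cleared 0 line(s) (total 0); column heights now [3 2 0 0 0 0 0], max=3
Drop 2: T rot2 at col 3 lands with bottom-row=0; cleared 0 line(s) (total 0); column heights now [3 2 0 2 2 2 0], max=3
Drop 3: S rot1 at col 3 lands with bottom-row=2; cleared 0 line(s) (total 0); column heights now [3 2 0 5 4 2 0], max=5
Drop 4: S rot2 at col 0 lands with bottom-row=3; cleared 0 line(s) (total 0); column heights now [4 5 5 5 4 2 0], max=5
Drop 5: I rot1 at col 2 lands with bottom-row=5; cleared 0 line(s) (total 0); column heights now [4 5 9 5 4 2 0], max=9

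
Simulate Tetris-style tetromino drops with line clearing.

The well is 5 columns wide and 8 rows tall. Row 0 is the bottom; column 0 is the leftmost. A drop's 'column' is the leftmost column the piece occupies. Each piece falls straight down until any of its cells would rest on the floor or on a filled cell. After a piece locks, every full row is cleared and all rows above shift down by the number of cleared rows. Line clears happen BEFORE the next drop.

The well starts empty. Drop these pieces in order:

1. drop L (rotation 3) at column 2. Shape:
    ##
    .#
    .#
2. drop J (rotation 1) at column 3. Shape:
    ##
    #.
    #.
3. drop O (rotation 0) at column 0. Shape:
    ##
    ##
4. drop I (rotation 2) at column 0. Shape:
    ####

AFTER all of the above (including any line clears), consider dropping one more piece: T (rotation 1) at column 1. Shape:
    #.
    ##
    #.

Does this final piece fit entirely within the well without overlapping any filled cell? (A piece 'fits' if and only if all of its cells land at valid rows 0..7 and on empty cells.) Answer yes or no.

Drop 1: L rot3 at col 2 lands with bottom-row=0; cleared 0 line(s) (total 0); column heights now [0 0 3 3 0], max=3
Drop 2: J rot1 at col 3 lands with bottom-row=3; cleared 0 line(s) (total 0); column heights now [0 0 3 6 6], max=6
Drop 3: O rot0 at col 0 lands with bottom-row=0; cleared 0 line(s) (total 0); column heights now [2 2 3 6 6], max=6
Drop 4: I rot2 at col 0 lands with bottom-row=6; cleared 0 line(s) (total 0); column heights now [7 7 7 7 6], max=7
Test piece T rot1 at col 1 (width 2): heights before test = [7 7 7 7 6]; fits = False

Answer: no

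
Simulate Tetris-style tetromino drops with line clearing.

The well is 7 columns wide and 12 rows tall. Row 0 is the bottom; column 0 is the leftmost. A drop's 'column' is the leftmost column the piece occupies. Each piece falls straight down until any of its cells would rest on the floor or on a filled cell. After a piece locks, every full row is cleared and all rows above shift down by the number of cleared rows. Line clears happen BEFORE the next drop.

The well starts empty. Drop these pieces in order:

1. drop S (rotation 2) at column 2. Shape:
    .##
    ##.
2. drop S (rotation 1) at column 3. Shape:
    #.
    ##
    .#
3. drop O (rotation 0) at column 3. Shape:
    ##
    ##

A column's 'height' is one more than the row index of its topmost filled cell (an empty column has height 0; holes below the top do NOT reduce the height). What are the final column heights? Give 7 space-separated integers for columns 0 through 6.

Drop 1: S rot2 at col 2 lands with bottom-row=0; cleared 0 line(s) (total 0); column heights now [0 0 1 2 2 0 0], max=2
Drop 2: S rot1 at col 3 lands with bottom-row=2; cleared 0 line(s) (total 0); column heights now [0 0 1 5 4 0 0], max=5
Drop 3: O rot0 at col 3 lands with bottom-row=5; cleared 0 line(s) (total 0); column heights now [0 0 1 7 7 0 0], max=7

Answer: 0 0 1 7 7 0 0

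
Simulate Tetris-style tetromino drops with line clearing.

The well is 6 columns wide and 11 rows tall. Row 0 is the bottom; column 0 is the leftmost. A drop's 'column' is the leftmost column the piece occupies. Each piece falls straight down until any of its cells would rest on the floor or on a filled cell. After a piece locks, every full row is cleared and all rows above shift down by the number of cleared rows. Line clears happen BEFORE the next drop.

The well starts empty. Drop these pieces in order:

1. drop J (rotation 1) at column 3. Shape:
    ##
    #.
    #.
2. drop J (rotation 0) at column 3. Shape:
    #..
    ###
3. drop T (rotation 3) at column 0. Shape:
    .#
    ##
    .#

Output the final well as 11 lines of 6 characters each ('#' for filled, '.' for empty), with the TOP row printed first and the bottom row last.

Drop 1: J rot1 at col 3 lands with bottom-row=0; cleared 0 line(s) (total 0); column heights now [0 0 0 3 3 0], max=3
Drop 2: J rot0 at col 3 lands with bottom-row=3; cleared 0 line(s) (total 0); column heights now [0 0 0 5 4 4], max=5
Drop 3: T rot3 at col 0 lands with bottom-row=0; cleared 0 line(s) (total 0); column heights now [2 3 0 5 4 4], max=5

Answer: ......
......
......
......
......
......
...#..
...###
.#.##.
##.#..
.#.#..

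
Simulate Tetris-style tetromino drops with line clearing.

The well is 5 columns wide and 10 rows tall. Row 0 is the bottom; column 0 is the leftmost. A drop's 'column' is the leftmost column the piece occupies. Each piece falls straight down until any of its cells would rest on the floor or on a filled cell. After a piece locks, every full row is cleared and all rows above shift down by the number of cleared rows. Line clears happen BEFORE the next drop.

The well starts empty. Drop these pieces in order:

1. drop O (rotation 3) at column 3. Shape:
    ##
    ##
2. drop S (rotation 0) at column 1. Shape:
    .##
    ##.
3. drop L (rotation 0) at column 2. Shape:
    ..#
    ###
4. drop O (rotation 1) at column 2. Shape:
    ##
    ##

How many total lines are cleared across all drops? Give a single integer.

Drop 1: O rot3 at col 3 lands with bottom-row=0; cleared 0 line(s) (total 0); column heights now [0 0 0 2 2], max=2
Drop 2: S rot0 at col 1 lands with bottom-row=1; cleared 0 line(s) (total 0); column heights now [0 2 3 3 2], max=3
Drop 3: L rot0 at col 2 lands with bottom-row=3; cleared 0 line(s) (total 0); column heights now [0 2 4 4 5], max=5
Drop 4: O rot1 at col 2 lands with bottom-row=4; cleared 0 line(s) (total 0); column heights now [0 2 6 6 5], max=6

Answer: 0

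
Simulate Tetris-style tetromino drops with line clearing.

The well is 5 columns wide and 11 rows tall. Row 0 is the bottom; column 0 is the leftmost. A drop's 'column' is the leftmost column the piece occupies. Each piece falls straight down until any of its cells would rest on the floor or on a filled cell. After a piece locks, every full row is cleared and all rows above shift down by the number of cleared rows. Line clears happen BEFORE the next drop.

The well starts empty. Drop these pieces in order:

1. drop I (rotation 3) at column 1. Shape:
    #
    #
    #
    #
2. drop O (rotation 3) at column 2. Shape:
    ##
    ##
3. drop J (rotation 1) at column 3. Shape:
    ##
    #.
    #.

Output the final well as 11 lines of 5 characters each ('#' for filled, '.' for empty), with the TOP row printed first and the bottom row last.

Answer: .....
.....
.....
.....
.....
.....
...##
.#.#.
.#.#.
.###.
.###.

Derivation:
Drop 1: I rot3 at col 1 lands with bottom-row=0; cleared 0 line(s) (total 0); column heights now [0 4 0 0 0], max=4
Drop 2: O rot3 at col 2 lands with bottom-row=0; cleared 0 line(s) (total 0); column heights now [0 4 2 2 0], max=4
Drop 3: J rot1 at col 3 lands with bottom-row=2; cleared 0 line(s) (total 0); column heights now [0 4 2 5 5], max=5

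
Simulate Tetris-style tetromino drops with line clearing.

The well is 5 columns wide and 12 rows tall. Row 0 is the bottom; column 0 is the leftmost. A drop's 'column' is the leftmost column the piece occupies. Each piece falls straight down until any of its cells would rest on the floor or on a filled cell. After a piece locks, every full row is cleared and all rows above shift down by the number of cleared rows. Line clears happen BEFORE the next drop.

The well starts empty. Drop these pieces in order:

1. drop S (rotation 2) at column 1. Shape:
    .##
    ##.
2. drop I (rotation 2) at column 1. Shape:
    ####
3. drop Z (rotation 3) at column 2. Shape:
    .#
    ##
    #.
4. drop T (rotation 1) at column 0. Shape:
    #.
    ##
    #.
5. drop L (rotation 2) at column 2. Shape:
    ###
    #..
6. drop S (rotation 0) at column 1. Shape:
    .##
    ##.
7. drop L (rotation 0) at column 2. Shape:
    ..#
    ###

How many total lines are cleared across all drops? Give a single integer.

Drop 1: S rot2 at col 1 lands with bottom-row=0; cleared 0 line(s) (total 0); column heights now [0 1 2 2 0], max=2
Drop 2: I rot2 at col 1 lands with bottom-row=2; cleared 0 line(s) (total 0); column heights now [0 3 3 3 3], max=3
Drop 3: Z rot3 at col 2 lands with bottom-row=3; cleared 0 line(s) (total 0); column heights now [0 3 5 6 3], max=6
Drop 4: T rot1 at col 0 lands with bottom-row=2; cleared 1 line(s) (total 1); column heights now [4 3 4 5 0], max=5
Drop 5: L rot2 at col 2 lands with bottom-row=4; cleared 0 line(s) (total 1); column heights now [4 3 6 6 6], max=6
Drop 6: S rot0 at col 1 lands with bottom-row=6; cleared 0 line(s) (total 1); column heights now [4 7 8 8 6], max=8
Drop 7: L rot0 at col 2 lands with bottom-row=8; cleared 0 line(s) (total 1); column heights now [4 7 9 9 10], max=10

Answer: 1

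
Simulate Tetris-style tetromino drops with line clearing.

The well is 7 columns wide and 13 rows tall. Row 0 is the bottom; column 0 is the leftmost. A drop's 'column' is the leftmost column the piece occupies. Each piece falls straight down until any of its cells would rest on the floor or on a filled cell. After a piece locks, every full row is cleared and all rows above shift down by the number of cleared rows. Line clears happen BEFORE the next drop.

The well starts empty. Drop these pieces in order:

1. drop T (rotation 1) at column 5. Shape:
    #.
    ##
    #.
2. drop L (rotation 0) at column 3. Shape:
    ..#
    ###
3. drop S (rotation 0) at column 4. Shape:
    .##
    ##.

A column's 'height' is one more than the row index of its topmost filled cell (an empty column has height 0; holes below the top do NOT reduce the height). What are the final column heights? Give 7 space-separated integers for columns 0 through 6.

Drop 1: T rot1 at col 5 lands with bottom-row=0; cleared 0 line(s) (total 0); column heights now [0 0 0 0 0 3 2], max=3
Drop 2: L rot0 at col 3 lands with bottom-row=3; cleared 0 line(s) (total 0); column heights now [0 0 0 4 4 5 2], max=5
Drop 3: S rot0 at col 4 lands with bottom-row=5; cleared 0 line(s) (total 0); column heights now [0 0 0 4 6 7 7], max=7

Answer: 0 0 0 4 6 7 7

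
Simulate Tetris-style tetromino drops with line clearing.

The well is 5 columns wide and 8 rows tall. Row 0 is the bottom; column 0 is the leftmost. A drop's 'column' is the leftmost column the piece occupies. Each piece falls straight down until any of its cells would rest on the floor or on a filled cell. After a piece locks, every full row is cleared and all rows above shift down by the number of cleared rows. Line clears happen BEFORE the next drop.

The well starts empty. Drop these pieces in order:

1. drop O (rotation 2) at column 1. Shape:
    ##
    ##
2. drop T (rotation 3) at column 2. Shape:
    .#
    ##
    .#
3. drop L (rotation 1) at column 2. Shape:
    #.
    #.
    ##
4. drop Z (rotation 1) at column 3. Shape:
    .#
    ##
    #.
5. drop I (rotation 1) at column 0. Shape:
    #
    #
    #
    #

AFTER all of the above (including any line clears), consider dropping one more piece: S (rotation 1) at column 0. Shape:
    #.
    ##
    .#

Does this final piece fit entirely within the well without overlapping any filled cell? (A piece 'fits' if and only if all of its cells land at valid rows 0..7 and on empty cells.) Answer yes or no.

Answer: yes

Derivation:
Drop 1: O rot2 at col 1 lands with bottom-row=0; cleared 0 line(s) (total 0); column heights now [0 2 2 0 0], max=2
Drop 2: T rot3 at col 2 lands with bottom-row=1; cleared 0 line(s) (total 0); column heights now [0 2 3 4 0], max=4
Drop 3: L rot1 at col 2 lands with bottom-row=4; cleared 0 line(s) (total 0); column heights now [0 2 7 5 0], max=7
Drop 4: Z rot1 at col 3 lands with bottom-row=5; cleared 0 line(s) (total 0); column heights now [0 2 7 7 8], max=8
Drop 5: I rot1 at col 0 lands with bottom-row=0; cleared 0 line(s) (total 0); column heights now [4 2 7 7 8], max=8
Test piece S rot1 at col 0 (width 2): heights before test = [4 2 7 7 8]; fits = True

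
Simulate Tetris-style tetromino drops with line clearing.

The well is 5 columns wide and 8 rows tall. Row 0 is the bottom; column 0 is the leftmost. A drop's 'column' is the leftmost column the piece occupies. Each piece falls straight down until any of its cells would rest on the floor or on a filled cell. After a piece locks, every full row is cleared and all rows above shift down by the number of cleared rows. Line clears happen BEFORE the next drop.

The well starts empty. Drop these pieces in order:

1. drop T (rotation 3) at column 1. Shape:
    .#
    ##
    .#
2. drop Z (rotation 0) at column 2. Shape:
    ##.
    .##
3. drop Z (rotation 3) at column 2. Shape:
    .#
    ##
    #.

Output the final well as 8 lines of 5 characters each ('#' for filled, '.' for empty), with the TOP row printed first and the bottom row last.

Answer: .....
...#.
..##.
..#..
..##.
..###
.##..
..#..

Derivation:
Drop 1: T rot3 at col 1 lands with bottom-row=0; cleared 0 line(s) (total 0); column heights now [0 2 3 0 0], max=3
Drop 2: Z rot0 at col 2 lands with bottom-row=2; cleared 0 line(s) (total 0); column heights now [0 2 4 4 3], max=4
Drop 3: Z rot3 at col 2 lands with bottom-row=4; cleared 0 line(s) (total 0); column heights now [0 2 6 7 3], max=7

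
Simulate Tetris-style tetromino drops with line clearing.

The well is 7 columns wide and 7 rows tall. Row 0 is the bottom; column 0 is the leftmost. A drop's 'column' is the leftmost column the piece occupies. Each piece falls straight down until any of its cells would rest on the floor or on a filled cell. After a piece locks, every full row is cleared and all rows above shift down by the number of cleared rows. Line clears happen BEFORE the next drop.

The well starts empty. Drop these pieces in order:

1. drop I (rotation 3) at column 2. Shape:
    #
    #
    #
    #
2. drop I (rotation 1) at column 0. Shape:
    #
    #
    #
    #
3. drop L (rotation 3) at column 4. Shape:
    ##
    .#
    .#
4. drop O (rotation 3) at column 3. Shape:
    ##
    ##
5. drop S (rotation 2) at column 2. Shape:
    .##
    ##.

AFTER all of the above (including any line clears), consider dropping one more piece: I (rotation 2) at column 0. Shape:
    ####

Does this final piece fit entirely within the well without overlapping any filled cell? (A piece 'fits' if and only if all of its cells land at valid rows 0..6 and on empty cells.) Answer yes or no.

Drop 1: I rot3 at col 2 lands with bottom-row=0; cleared 0 line(s) (total 0); column heights now [0 0 4 0 0 0 0], max=4
Drop 2: I rot1 at col 0 lands with bottom-row=0; cleared 0 line(s) (total 0); column heights now [4 0 4 0 0 0 0], max=4
Drop 3: L rot3 at col 4 lands with bottom-row=0; cleared 0 line(s) (total 0); column heights now [4 0 4 0 3 3 0], max=4
Drop 4: O rot3 at col 3 lands with bottom-row=3; cleared 0 line(s) (total 0); column heights now [4 0 4 5 5 3 0], max=5
Drop 5: S rot2 at col 2 lands with bottom-row=5; cleared 0 line(s) (total 0); column heights now [4 0 6 7 7 3 0], max=7
Test piece I rot2 at col 0 (width 4): heights before test = [4 0 6 7 7 3 0]; fits = False

Answer: no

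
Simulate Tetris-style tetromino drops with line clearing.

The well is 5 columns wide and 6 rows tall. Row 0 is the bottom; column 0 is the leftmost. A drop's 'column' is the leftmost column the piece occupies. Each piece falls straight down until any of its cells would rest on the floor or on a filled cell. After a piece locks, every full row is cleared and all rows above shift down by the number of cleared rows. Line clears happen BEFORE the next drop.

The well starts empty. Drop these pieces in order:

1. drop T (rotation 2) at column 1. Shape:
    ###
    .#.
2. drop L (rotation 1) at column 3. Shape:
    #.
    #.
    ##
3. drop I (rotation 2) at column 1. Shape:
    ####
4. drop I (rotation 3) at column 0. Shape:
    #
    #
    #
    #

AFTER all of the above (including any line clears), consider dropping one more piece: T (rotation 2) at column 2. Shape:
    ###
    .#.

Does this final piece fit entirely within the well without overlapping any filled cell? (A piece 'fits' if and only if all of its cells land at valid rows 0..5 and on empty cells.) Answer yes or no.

Answer: no

Derivation:
Drop 1: T rot2 at col 1 lands with bottom-row=0; cleared 0 line(s) (total 0); column heights now [0 2 2 2 0], max=2
Drop 2: L rot1 at col 3 lands with bottom-row=2; cleared 0 line(s) (total 0); column heights now [0 2 2 5 3], max=5
Drop 3: I rot2 at col 1 lands with bottom-row=5; cleared 0 line(s) (total 0); column heights now [0 6 6 6 6], max=6
Drop 4: I rot3 at col 0 lands with bottom-row=0; cleared 0 line(s) (total 0); column heights now [4 6 6 6 6], max=6
Test piece T rot2 at col 2 (width 3): heights before test = [4 6 6 6 6]; fits = False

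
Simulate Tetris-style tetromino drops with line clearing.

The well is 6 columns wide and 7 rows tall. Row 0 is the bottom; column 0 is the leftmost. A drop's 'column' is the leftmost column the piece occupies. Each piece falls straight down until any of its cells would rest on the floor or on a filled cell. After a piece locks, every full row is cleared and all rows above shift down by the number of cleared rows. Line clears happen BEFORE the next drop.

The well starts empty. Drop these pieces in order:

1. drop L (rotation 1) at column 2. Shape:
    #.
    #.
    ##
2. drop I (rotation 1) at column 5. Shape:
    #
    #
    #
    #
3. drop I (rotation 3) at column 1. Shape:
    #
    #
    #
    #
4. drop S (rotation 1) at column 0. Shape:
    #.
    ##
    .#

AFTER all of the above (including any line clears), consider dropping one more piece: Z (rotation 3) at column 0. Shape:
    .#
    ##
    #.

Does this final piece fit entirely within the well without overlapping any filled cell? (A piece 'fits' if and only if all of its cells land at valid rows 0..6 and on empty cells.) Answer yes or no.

Drop 1: L rot1 at col 2 lands with bottom-row=0; cleared 0 line(s) (total 0); column heights now [0 0 3 1 0 0], max=3
Drop 2: I rot1 at col 5 lands with bottom-row=0; cleared 0 line(s) (total 0); column heights now [0 0 3 1 0 4], max=4
Drop 3: I rot3 at col 1 lands with bottom-row=0; cleared 0 line(s) (total 0); column heights now [0 4 3 1 0 4], max=4
Drop 4: S rot1 at col 0 lands with bottom-row=4; cleared 0 line(s) (total 0); column heights now [7 6 3 1 0 4], max=7
Test piece Z rot3 at col 0 (width 2): heights before test = [7 6 3 1 0 4]; fits = False

Answer: no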